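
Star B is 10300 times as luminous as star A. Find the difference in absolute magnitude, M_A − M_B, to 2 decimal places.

Pogson: ΔM = −2.5 log₁₀(ratio) = −2.5 log₁₀(10300) = −2.5 × 4.0128 = -10.032
Star B is brighter so has the smaller magnitude: M_A − M_B is positive.

M_A − M_B ≈ 10.03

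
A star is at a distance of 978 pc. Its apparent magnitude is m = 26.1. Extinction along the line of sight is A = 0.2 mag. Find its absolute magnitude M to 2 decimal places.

5 log₁₀(d/10 pc) = 5 log₁₀(978.0) − 5 = 9.952
M = m − 5 log₁₀(d/10) − A = 26.1 − 9.952 − 0.2 = 15.948

M ≈ 15.95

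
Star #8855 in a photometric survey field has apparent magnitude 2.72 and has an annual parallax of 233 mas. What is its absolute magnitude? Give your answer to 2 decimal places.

p = 233 mas = 0.233″ → d = 1/p = 4.292 pc
5 log₁₀(d/10 pc) = 5 log₁₀(4.292) − 5 = -1.837
M = m − 5 log₁₀(d/10) = 2.72 + 1.837 = 4.557

M ≈ 4.56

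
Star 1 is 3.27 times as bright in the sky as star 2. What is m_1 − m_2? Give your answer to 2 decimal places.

m_1 − m_2 ≈ -1.29

Pogson: Δm = −2.5 log₁₀(ratio) = −2.5 log₁₀(3.27) = −2.5 × 0.5145 = -1.286
Star 1 is brighter, so it has the smaller magnitude: the difference is negative.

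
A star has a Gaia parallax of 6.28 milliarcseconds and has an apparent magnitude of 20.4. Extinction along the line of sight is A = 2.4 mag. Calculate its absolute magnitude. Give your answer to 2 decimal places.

M ≈ 11.99

p = 6.28 mas = 6.28×10^-3″ → d = 1/p = 159.2 pc
5 log₁₀(d/10 pc) = 5 log₁₀(159.2) − 5 = 6.010
M = m − 5 log₁₀(d/10) − A = 20.4 − 6.010 − 2.4 = 11.990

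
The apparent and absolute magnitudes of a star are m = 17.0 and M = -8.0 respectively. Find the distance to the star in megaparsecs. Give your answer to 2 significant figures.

d ≈ 1.0 Mpc

Distance modulus: m − M = 17.0 − (-8.0) = 25.000
m − M = 5 log₁₀ d − 5
log₁₀ d = (m − M)/5 + 1 = 6.0000
d = 10^6.0000 = 1.000×10^6 pc
= 1.000 Mpc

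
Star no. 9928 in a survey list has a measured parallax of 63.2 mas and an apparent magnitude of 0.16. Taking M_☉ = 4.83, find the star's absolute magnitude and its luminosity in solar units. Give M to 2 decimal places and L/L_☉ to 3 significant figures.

M ≈ -0.84; L/L_☉ ≈ 185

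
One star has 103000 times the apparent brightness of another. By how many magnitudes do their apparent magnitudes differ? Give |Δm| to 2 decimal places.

|Δm| ≈ 12.53

Pogson: Δm = −2.5 log₁₀(ratio) = −2.5 log₁₀(103000) = −2.5 × 5.0128 = -12.532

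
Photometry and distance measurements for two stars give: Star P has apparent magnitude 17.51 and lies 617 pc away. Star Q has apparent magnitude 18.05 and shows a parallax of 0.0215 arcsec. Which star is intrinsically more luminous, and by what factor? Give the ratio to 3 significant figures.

Star P: M = m − 5 log₁₀ d + 5 = 17.51 − 5·2.7903 + 5 = 8.559
Star Q: d = 1/p = 1/0.0215″ = 46.51 pc
Star Q: M = m − 5 log₁₀ d + 5 = 18.05 − 5·1.6676 + 5 = 14.712
ΔM = M_P − M_Q = 8.559 − (14.712) = -6.154; smaller M is more luminous → Star P.
L ratio = 10^(0.4 |ΔM|) = 10^2.461 = 289.4

Star P is more luminous, by a factor of 289.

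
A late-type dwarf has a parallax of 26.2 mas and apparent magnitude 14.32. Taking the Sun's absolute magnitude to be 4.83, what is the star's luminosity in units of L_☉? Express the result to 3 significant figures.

L/L_☉ ≈ 2.33×10^-3

d = 1/p = 1000/26.2 mas = 38.17 pc
M = m − 5 log₁₀ d + 5 = 14.32 − 5·1.5817 + 5 = 11.412
M − M_☉ = 11.412 − 4.83 = 6.582
L/L_☉ = 10^(−0.4 × 6.582) = 2.330×10^-3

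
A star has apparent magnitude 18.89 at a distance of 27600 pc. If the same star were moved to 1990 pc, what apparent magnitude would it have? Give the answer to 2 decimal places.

m ≈ 13.18

Flux ∝ 1/d², so Δm = 5 log₁₀(d₂/d₁) = 5 log₁₀(1990/27600) = -5.710
m₂ = m₁ + Δm = 18.89 + (-5.710) = 13.180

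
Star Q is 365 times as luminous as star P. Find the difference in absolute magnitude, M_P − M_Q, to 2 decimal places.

Pogson: ΔM = −2.5 log₁₀(ratio) = −2.5 log₁₀(365) = −2.5 × 2.5623 = -6.406
Star Q is brighter so has the smaller magnitude: M_P − M_Q is positive.

M_P − M_Q ≈ 6.41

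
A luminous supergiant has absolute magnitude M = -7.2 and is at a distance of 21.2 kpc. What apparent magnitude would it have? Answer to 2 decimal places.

m ≈ 9.43

d = 21.2 kpc = 21200 pc
m = M + 5 log₁₀ d − 5 = -7.2 + 5·4.3263 − 5 = 9.432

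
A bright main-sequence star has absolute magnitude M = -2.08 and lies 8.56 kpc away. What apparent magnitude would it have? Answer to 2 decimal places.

m ≈ 12.58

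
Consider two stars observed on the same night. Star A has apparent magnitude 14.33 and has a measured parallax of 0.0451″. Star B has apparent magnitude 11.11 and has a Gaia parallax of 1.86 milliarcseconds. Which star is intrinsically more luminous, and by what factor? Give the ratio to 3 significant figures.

Star A: d = 1/p = 1/0.0451″ = 22.17 pc
Star A: M = m − 5 log₁₀ d + 5 = 14.33 − 5·1.3458 + 5 = 12.601
Star B: p = 1.86 mas = 1.86×10^-3″ → d = 1/p = 537.6 pc
Star B: M = m − 5 log₁₀ d + 5 = 11.11 − 5·2.7305 + 5 = 2.458
ΔM = M_A − M_B = 12.601 − (2.458) = 10.143; smaller M is more luminous → Star B.
L ratio = 10^(0.4 |ΔM|) = 10^4.057 = 11410

Star B is more luminous, by a factor of 11400.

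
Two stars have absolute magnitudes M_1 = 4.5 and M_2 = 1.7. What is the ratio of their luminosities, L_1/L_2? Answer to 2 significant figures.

L_1/L_2 ≈ 0.076

ΔM = M_1 − M_2 = 2.8
L_1/L_2 = 10^(−0.4 ΔM) = 10^-1.120 = 0.07586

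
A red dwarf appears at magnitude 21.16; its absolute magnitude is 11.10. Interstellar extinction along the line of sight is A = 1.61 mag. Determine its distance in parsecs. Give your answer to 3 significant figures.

d ≈ 490 pc

m − M = 5 log₁₀(d/10 pc) + A  ⇒  21.16 − (11.10) − 1.61 = 5 log₁₀(d/10)
8.450 = 5 log₁₀(d/10)
log₁₀ d = (m − M − A)/5 + 1 = 2.6900
d = 10^2.6900 = 489.8 pc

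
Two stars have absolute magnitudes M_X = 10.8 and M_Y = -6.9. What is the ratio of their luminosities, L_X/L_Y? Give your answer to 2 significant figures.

L_X/L_Y ≈ 8.3×10^-8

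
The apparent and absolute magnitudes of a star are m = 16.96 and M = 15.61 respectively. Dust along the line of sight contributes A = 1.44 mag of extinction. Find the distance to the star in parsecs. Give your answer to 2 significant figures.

m − M = 5 log₁₀(d/10 pc) + A  ⇒  16.96 − (15.61) − 1.44 = 5 log₁₀(d/10)
-0.090 = 5 log₁₀(d/10)
log₁₀ d = (m − M − A)/5 + 1 = 0.9820
d = 10^0.9820 = 9.594 pc

d ≈ 9.6 pc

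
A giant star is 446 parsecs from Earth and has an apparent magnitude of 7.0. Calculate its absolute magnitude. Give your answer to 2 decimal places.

5 log₁₀(d/10 pc) = 5 log₁₀(446.0) − 5 = 8.247
M = m − 5 log₁₀(d/10) = 7.0 − 8.247 = -1.247

M ≈ -1.25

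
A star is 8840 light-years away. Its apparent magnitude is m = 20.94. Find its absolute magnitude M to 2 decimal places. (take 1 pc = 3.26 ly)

M ≈ 8.77

d = 8840 ly / 3.26 = 2712 pc
5 log₁₀(d/10 pc) = 5 log₁₀(2712) − 5 = 12.166
M = m − 5 log₁₀(d/10) = 20.94 − 12.166 = 8.774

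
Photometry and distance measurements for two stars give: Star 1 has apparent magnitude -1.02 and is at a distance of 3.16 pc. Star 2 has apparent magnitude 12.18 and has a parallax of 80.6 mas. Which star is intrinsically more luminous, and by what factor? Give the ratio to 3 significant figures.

Star 1 is more luminous, by a factor of 12400.

Star 1: M = m − 5 log₁₀ d + 5 = -1.02 − 5·0.4997 + 5 = 1.482
Star 2: p = 80.6 mas = 0.0806″ → d = 1/p = 12.41 pc
Star 2: M = m − 5 log₁₀ d + 5 = 12.18 − 5·1.0937 + 5 = 11.712
ΔM = M_1 − M_2 = 1.482 − (11.712) = -10.230; smaller M is more luminous → Star 1.
L ratio = 10^(0.4 |ΔM|) = 10^4.092 = 12360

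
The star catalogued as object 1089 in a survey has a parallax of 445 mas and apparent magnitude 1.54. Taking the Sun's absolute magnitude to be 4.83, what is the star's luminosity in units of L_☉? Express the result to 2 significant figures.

L/L_☉ ≈ 1.0

d = 1/p = 1000/445 mas = 2.247 pc
M = m − 5 log₁₀ d + 5 = 1.54 − 5·0.3516 + 5 = 4.782
M − M_☉ = 4.782 − 4.83 = -0.048
L/L_☉ = 10^(−0.4 × -0.048) = 1.045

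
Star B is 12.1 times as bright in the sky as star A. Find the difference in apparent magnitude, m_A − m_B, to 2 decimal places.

m_A − m_B ≈ 2.71

Pogson: Δm = −2.5 log₁₀(ratio) = −2.5 log₁₀(12.1) = −2.5 × 1.0828 = -2.707
Star B is brighter so has the smaller magnitude: m_A − m_B is positive.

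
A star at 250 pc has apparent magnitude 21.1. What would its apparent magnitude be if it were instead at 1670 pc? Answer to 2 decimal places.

m ≈ 25.22

Flux ∝ 1/d², so Δm = 5 log₁₀(d₂/d₁) = 5 log₁₀(1670/250) = 4.124
m₂ = m₁ + Δm = 21.1 + (4.124) = 25.224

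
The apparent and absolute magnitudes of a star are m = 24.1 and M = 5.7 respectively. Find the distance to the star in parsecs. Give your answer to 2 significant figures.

d ≈ 48000 pc

μ = m − M = 18.400
m − M = 5 log₁₀ d − 5
log₁₀ d = (m − M)/5 + 1 = 4.6800
d = 10^4.6800 = 47860 pc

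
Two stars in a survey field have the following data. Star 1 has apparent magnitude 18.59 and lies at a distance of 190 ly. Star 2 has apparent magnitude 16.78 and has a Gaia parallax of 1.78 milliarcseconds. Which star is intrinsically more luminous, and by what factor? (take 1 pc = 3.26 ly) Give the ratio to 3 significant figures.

Star 2 is more luminous, by a factor of 492.

Star 1: d = 190 ly / 3.26 = 58.28 pc
Star 1: M = m − 5 log₁₀ d + 5 = 18.59 − 5·1.7655 + 5 = 14.762
Star 2: p = 1.78 mas = 1.78×10^-3″ → d = 1/p = 561.8 pc
Star 2: M = m − 5 log₁₀ d + 5 = 16.78 − 5·2.7496 + 5 = 8.032
ΔM = M_1 − M_2 = 14.762 − (8.032) = 6.730; smaller M is more luminous → Star 2.
L ratio = 10^(0.4 |ΔM|) = 10^2.692 = 492.1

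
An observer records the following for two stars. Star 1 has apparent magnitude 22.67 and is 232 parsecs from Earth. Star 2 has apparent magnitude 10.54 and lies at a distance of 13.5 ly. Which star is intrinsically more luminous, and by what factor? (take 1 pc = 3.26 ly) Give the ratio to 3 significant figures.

Star 1: M = m − 5 log₁₀ d + 5 = 22.67 − 5·2.3655 + 5 = 15.843
Star 2: d = 13.5 ly / 3.26 = 4.141 pc
Star 2: M = m − 5 log₁₀ d + 5 = 10.54 − 5·0.6171 + 5 = 12.454
ΔM = M_1 − M_2 = 15.843 − (12.454) = 3.388; smaller M is more luminous → Star 2.
L ratio = 10^(0.4 |ΔM|) = 10^1.355 = 22.66

Star 2 is more luminous, by a factor of 22.7.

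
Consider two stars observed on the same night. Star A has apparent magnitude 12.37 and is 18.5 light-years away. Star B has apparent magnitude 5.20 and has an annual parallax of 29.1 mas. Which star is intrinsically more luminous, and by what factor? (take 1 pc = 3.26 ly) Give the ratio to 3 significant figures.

Star B is more luminous, by a factor of 27100.

Star A: d = 18.5 ly / 3.26 = 5.675 pc
Star A: M = m − 5 log₁₀ d + 5 = 12.37 − 5·0.7540 + 5 = 13.600
Star B: p = 29.1 mas = 0.0291″ → d = 1/p = 34.36 pc
Star B: M = m − 5 log₁₀ d + 5 = 5.20 − 5·1.5361 + 5 = 2.519
ΔM = M_A − M_B = 13.600 − (2.519) = 11.081; smaller M is more luminous → Star B.
L ratio = 10^(0.4 |ΔM|) = 10^4.432 = 27060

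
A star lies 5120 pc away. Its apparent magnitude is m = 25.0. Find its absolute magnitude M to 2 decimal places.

M ≈ 11.45

5 log₁₀(d/10 pc) = 5 log₁₀(5120) − 5 = 13.546
M = m − 5 log₁₀(d/10) = 25.0 − 13.546 = 11.454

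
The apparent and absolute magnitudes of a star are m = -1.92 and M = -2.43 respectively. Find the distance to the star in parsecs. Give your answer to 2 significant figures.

μ = m − M = 0.510
m − M = 5 log₁₀ d − 5
log₁₀ d = (m − M)/5 + 1 = 1.1020
d = 10^1.1020 = 12.65 pc

d ≈ 13 pc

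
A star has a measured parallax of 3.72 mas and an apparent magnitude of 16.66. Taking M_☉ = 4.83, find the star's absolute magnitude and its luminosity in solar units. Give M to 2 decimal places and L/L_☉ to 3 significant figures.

M ≈ 9.51; L/L_☉ ≈ 0.0134

d = 1/p = 1000/3.72 mas = 268.8 pc
M = m − 5 log₁₀ d + 5 = 16.66 − 5·2.4295 + 5 = 9.513
M − M_☉ = 9.513 − 4.83 = 4.683
L/L_☉ = 10^(−0.4 × 4.683) = 0.01339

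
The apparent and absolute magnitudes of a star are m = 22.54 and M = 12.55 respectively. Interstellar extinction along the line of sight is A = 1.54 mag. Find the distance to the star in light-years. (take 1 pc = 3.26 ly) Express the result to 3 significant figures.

m − M = 5 log₁₀(d/10 pc) + A  ⇒  22.54 − (12.55) − 1.54 = 5 log₁₀(d/10)
8.450 = 5 log₁₀(d/10)
log₁₀ d = (m − M − A)/5 + 1 = 2.6900
d = 10^2.6900 = 489.8 pc
= 1597 ly

d ≈ 1600 ly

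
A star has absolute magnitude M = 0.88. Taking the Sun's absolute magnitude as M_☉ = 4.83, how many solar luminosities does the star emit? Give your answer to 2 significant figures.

L/L_☉ ≈ 38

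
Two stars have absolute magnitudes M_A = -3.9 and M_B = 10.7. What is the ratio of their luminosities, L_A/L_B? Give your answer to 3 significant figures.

ΔM = M_A − M_B = -14.6
L_A/L_B = 10^(−0.4 ΔM) = 10^5.840 = 691800

L_A/L_B ≈ 692000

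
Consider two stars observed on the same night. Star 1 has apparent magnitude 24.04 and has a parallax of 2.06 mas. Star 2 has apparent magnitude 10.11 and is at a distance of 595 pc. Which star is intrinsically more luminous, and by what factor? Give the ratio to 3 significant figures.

Star 2 is more luminous, by a factor of 561000.

Star 1: p = 2.06 mas = 2.06×10^-3″ → d = 1/p = 485.4 pc
Star 1: M = m − 5 log₁₀ d + 5 = 24.04 − 5·2.6861 + 5 = 15.609
Star 2: M = m − 5 log₁₀ d + 5 = 10.11 − 5·2.7745 + 5 = 1.237
ΔM = M_1 − M_2 = 15.609 − (1.237) = 14.372; smaller M is more luminous → Star 2.
L ratio = 10^(0.4 |ΔM|) = 10^5.749 = 560700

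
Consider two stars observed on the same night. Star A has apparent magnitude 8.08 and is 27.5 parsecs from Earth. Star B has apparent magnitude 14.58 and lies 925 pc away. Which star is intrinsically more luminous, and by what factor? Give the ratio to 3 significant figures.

Star A: M = m − 5 log₁₀ d + 5 = 8.08 − 5·1.4393 + 5 = 5.883
Star B: M = m − 5 log₁₀ d + 5 = 14.58 − 5·2.9661 + 5 = 4.749
ΔM = M_A − M_B = 5.883 − (4.749) = 1.134; smaller M is more luminous → Star B.
L ratio = 10^(0.4 |ΔM|) = 10^0.454 = 2.842

Star B is more luminous, by a factor of 2.84.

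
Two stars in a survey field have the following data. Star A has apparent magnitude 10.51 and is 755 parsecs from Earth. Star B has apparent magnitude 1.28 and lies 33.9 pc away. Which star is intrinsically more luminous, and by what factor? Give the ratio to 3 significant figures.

Star B is more luminous, by a factor of 9.92.

Star A: M = m − 5 log₁₀ d + 5 = 10.51 − 5·2.8779 + 5 = 1.120
Star B: M = m − 5 log₁₀ d + 5 = 1.28 − 5·1.5302 + 5 = -1.371
ΔM = M_A − M_B = 1.120 − (-1.371) = 2.491; smaller M is more luminous → Star B.
L ratio = 10^(0.4 |ΔM|) = 10^0.997 = 9.920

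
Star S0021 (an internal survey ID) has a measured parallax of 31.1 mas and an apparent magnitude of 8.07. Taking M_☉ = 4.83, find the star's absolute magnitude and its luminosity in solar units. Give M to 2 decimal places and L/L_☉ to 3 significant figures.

d = 1/p = 1000/31.1 mas = 32.15 pc
M = m − 5 log₁₀ d + 5 = 8.07 − 5·1.5072 + 5 = 5.534
M − M_☉ = 5.534 − 4.83 = 0.704
L/L_☉ = 10^(−0.4 × 0.704) = 0.5230

M ≈ 5.53; L/L_☉ ≈ 0.523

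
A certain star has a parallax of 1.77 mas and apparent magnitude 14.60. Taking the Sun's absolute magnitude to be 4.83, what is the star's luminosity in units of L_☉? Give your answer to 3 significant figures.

d = 1/p = 1000/1.77 mas = 565.0 pc
M = m − 5 log₁₀ d + 5 = 14.60 − 5·2.7520 + 5 = 5.840
M − M_☉ = 5.840 − 4.83 = 1.010
L/L_☉ = 10^(−0.4 × 1.010) = 0.3945

L/L_☉ ≈ 0.395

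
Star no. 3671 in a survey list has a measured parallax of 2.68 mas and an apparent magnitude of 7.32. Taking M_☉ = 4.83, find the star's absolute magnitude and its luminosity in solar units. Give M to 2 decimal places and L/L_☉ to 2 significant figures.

M ≈ -0.54; L/L_☉ ≈ 140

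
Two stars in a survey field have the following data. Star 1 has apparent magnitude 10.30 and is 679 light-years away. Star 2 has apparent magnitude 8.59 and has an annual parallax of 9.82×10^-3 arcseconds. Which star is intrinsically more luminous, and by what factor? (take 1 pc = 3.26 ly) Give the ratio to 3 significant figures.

Star 1: d = 679 ly / 3.26 = 208.3 pc
Star 1: M = m − 5 log₁₀ d + 5 = 10.30 − 5·2.3187 + 5 = 3.707
Star 2: d = 1/p = 1/9.82×10^-3″ = 101.8 pc
Star 2: M = m − 5 log₁₀ d + 5 = 8.59 − 5·2.0079 + 5 = 3.551
ΔM = M_1 − M_2 = 3.707 − (3.551) = 0.156; smaller M is more luminous → Star 2.
L ratio = 10^(0.4 |ΔM|) = 10^0.062 = 1.155

Star 2 is more luminous, by a factor of 1.15.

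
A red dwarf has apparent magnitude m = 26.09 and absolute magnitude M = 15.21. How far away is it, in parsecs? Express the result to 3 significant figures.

d ≈ 1500 pc

μ = m − M = 10.880
m − M = 5 log₁₀ d − 5
log₁₀ d = (m − M)/5 + 1 = 3.1760
d = 10^3.1760 = 1500 pc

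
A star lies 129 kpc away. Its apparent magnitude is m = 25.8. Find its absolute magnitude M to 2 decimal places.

M ≈ 5.25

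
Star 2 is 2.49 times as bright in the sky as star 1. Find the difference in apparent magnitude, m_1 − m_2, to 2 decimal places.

m_1 − m_2 ≈ 0.99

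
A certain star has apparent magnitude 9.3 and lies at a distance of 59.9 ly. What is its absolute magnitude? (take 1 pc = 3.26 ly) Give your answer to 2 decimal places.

M ≈ 7.98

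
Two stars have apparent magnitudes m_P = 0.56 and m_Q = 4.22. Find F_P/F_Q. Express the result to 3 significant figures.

F_P/F_Q ≈ 29.1

Δm = 0.56 − (4.22) = -3.66
Flux ratio = 10^(−0.4 Δm) = 10^(−0.4 × -3.66) = 10^1.464 = 29.11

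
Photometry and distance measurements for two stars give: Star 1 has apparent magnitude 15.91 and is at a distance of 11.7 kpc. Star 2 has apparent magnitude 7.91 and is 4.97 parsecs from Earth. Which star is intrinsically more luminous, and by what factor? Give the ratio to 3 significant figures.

Star 1: d = 11.7 kpc = 11700 pc
Star 1: M = m − 5 log₁₀ d + 5 = 15.91 − 5·4.0682 + 5 = 0.569
Star 2: M = m − 5 log₁₀ d + 5 = 7.91 − 5·0.6964 + 5 = 9.428
ΔM = M_1 − M_2 = 0.569 − (9.428) = -8.859; smaller M is more luminous → Star 1.
L ratio = 10^(0.4 |ΔM|) = 10^3.544 = 3497

Star 1 is more luminous, by a factor of 3500.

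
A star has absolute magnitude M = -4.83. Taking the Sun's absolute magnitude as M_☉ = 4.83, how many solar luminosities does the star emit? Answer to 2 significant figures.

M − M_☉ = -4.83 − 4.83 = -9.660
L/L_☉ = 10^(−0.4 (M − M_☉)) = 10^3.864 = 7311

L/L_☉ ≈ 7300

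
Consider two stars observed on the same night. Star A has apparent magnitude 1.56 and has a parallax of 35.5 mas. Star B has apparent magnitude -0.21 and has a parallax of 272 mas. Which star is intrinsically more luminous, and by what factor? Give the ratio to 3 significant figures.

Star A is more luminous, by a factor of 11.5.

Star A: p = 35.5 mas = 0.0355″ → d = 1/p = 28.17 pc
Star A: M = m − 5 log₁₀ d + 5 = 1.56 − 5·1.4498 + 5 = -0.689
Star B: p = 272 mas = 0.272″ → d = 1/p = 3.676 pc
Star B: M = m − 5 log₁₀ d + 5 = -0.21 − 5·0.5654 + 5 = 1.963
ΔM = M_A − M_B = -0.689 − (1.963) = -2.652; smaller M is more luminous → Star A.
L ratio = 10^(0.4 |ΔM|) = 10^1.061 = 11.50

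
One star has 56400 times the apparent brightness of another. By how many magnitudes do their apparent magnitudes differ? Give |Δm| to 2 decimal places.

Pogson: Δm = −2.5 log₁₀(ratio) = −2.5 log₁₀(56400) = −2.5 × 4.7513 = -11.878

|Δm| ≈ 11.88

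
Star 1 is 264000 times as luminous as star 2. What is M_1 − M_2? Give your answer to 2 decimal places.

Pogson: ΔM = −2.5 log₁₀(ratio) = −2.5 log₁₀(264000) = −2.5 × 5.4216 = -13.554
Star 1 is brighter, so it has the smaller magnitude: the difference is negative.

M_1 − M_2 ≈ -13.55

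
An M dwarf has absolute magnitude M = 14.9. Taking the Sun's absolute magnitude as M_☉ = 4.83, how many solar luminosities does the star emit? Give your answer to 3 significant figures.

L/L_☉ ≈ 9.38×10^-5

M − M_☉ = 14.9 − 4.83 = 10.070
L/L_☉ = 10^(−0.4 (M − M_☉)) = 10^-4.028 = 9.376×10^-5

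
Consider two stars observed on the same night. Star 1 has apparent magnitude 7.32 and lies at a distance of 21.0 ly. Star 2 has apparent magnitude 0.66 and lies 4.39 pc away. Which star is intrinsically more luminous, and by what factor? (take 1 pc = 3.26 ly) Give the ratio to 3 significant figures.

Star 1: d = 21.0 ly / 3.26 = 6.442 pc
Star 1: M = m − 5 log₁₀ d + 5 = 7.32 − 5·0.8090 + 5 = 8.275
Star 2: M = m − 5 log₁₀ d + 5 = 0.66 − 5·0.6425 + 5 = 2.448
ΔM = M_1 − M_2 = 8.275 − (2.448) = 5.827; smaller M is more luminous → Star 2.
L ratio = 10^(0.4 |ΔM|) = 10^2.331 = 214.3

Star 2 is more luminous, by a factor of 214.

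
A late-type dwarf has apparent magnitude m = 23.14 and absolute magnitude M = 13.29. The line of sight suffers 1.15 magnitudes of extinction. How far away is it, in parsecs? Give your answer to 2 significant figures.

d ≈ 550 pc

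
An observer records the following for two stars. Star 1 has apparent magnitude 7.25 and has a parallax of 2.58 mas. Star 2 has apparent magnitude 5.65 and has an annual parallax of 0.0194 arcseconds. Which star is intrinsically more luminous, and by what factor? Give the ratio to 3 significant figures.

Star 1 is more luminous, by a factor of 13.0.

Star 1: p = 2.58 mas = 2.58×10^-3″ → d = 1/p = 387.6 pc
Star 1: M = m − 5 log₁₀ d + 5 = 7.25 − 5·2.5884 + 5 = -0.692
Star 2: d = 1/p = 1/0.0194″ = 51.55 pc
Star 2: M = m − 5 log₁₀ d + 5 = 5.65 − 5·1.7122 + 5 = 2.089
ΔM = M_1 − M_2 = -0.692 − (2.089) = -2.781; smaller M is more luminous → Star 1.
L ratio = 10^(0.4 |ΔM|) = 10^1.112 = 12.95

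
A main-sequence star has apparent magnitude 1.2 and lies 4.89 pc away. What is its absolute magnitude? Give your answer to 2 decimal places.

M ≈ 2.75

5 log₁₀(d/10 pc) = 5 log₁₀(4.890) − 5 = -1.553
M = m − 5 log₁₀(d/10) = 1.2 + 1.553 = 2.753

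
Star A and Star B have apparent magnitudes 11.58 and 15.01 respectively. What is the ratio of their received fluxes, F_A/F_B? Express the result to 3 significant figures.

F_A/F_B ≈ 23.6

Magnitude difference = -3.43
Flux ratio = 10^(−0.4 Δm) = 10^(−0.4 × -3.43) = 10^1.372 = 23.55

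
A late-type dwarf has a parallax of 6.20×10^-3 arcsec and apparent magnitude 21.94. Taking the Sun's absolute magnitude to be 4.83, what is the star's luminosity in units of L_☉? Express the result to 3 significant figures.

d = 1/p = 1/6.20×10^-3″ = 161.3 pc
M = m − 5 log₁₀ d + 5 = 21.94 − 5·2.2076 + 5 = 15.902
M − M_☉ = 15.902 − 4.83 = 11.072
L/L_☉ = 10^(−0.4 × 11.072) = 3.726×10^-5

L/L_☉ ≈ 3.73×10^-5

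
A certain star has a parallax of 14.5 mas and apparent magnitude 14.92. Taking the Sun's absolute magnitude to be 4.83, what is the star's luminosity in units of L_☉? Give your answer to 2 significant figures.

L/L_☉ ≈ 4.4×10^-3

d = 1/p = 1000/14.5 mas = 68.97 pc
M = m − 5 log₁₀ d + 5 = 14.92 − 5·1.8386 + 5 = 10.727
M − M_☉ = 10.727 − 4.83 = 5.897
L/L_☉ = 10^(−0.4 × 5.897) = 4.378×10^-3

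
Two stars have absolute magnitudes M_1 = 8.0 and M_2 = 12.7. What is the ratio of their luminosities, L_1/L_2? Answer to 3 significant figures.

ΔM = M_1 − M_2 = -4.7
L_1/L_2 = 10^(−0.4 ΔM) = 10^1.880 = 75.86

L_1/L_2 ≈ 75.9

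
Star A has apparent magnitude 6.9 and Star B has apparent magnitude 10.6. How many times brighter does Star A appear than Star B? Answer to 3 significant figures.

Magnitude difference = -3.7
Flux ratio = 10^(−0.4 Δm) = 10^(−0.4 × -3.7) = 10^1.480 = 30.20

30.2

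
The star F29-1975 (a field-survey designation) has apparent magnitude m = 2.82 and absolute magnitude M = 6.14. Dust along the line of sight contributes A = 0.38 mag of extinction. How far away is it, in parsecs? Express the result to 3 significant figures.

d ≈ 1.82 pc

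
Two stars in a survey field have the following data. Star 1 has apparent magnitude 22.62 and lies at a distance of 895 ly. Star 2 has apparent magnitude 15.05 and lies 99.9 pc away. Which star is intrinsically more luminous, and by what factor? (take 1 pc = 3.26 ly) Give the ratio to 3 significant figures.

Star 2 is more luminous, by a factor of 141.

Star 1: d = 895 ly / 3.26 = 274.5 pc
Star 1: M = m − 5 log₁₀ d + 5 = 22.62 − 5·2.4386 + 5 = 15.427
Star 2: M = m − 5 log₁₀ d + 5 = 15.05 − 5·1.9996 + 5 = 10.052
ΔM = M_1 − M_2 = 15.427 − (10.052) = 5.375; smaller M is more luminous → Star 2.
L ratio = 10^(0.4 |ΔM|) = 10^2.150 = 141.2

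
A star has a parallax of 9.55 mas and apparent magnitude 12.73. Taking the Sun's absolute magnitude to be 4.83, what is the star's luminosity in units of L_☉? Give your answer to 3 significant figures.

L/L_☉ ≈ 0.0759

d = 1/p = 1000/9.55 mas = 104.7 pc
M = m − 5 log₁₀ d + 5 = 12.73 − 5·2.0200 + 5 = 7.630
M − M_☉ = 7.630 − 4.83 = 2.800
L/L_☉ = 10^(−0.4 × 2.800) = 0.07586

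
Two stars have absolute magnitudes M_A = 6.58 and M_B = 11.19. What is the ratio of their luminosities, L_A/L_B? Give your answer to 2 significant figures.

L_A/L_B ≈ 70

ΔM = M_A − M_B = -4.61
L_A/L_B = 10^(−0.4 ΔM) = 10^1.844 = 69.82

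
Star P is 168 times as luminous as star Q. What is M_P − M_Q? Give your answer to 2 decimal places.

M_P − M_Q ≈ -5.56

Pogson: ΔM = −2.5 log₁₀(ratio) = −2.5 log₁₀(168) = −2.5 × 2.2253 = -5.563
Star P is brighter, so it has the smaller magnitude: the difference is negative.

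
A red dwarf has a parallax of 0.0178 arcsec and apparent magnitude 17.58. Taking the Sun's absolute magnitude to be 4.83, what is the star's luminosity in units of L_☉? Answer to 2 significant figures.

L/L_☉ ≈ 2.5×10^-4

d = 1/p = 1/0.0178″ = 56.18 pc
M = m − 5 log₁₀ d + 5 = 17.58 − 5·1.7496 + 5 = 13.832
M − M_☉ = 13.832 − 4.83 = 9.002
L/L_☉ = 10^(−0.4 × 9.002) = 2.507×10^-4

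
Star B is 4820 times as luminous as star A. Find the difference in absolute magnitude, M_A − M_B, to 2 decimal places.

M_A − M_B ≈ 9.21

Pogson: ΔM = −2.5 log₁₀(ratio) = −2.5 log₁₀(4820) = −2.5 × 3.6830 = -9.208
Star B is brighter so has the smaller magnitude: M_A − M_B is positive.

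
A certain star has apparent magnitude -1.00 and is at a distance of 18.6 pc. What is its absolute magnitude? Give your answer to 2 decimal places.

5 log₁₀(d/10 pc) = 5 log₁₀(18.60) − 5 = 1.348
M = m − 5 log₁₀(d/10) = -1.00 − 1.348 = -2.348

M ≈ -2.35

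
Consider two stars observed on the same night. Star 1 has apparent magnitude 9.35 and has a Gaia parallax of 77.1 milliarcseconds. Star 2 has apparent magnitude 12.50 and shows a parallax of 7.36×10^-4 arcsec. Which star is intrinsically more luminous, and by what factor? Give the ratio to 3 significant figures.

Star 1: p = 77.1 mas = 0.0771″ → d = 1/p = 12.97 pc
Star 1: M = m − 5 log₁₀ d + 5 = 9.35 − 5·1.1129 + 5 = 8.785
Star 2: d = 1/p = 1/7.36×10^-4″ = 1359 pc
Star 2: M = m − 5 log₁₀ d + 5 = 12.50 − 5·3.1331 + 5 = 1.834
ΔM = M_1 − M_2 = 8.785 − (1.834) = 6.951; smaller M is more luminous → Star 2.
L ratio = 10^(0.4 |ΔM|) = 10^2.780 = 603.0

Star 2 is more luminous, by a factor of 603.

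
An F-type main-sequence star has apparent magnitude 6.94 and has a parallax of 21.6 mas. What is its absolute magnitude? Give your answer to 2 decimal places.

M ≈ 3.61

p = 21.6 mas = 0.0216″ → d = 1/p = 46.30 pc
5 log₁₀(d/10 pc) = 5 log₁₀(46.30) − 5 = 3.328
M = m − 5 log₁₀(d/10) = 6.94 − 3.328 = 3.612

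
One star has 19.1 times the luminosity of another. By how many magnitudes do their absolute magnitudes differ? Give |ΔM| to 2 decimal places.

Pogson: ΔM = −2.5 log₁₀(ratio) = −2.5 log₁₀(19.1) = −2.5 × 1.2810 = -3.203

|ΔM| ≈ 3.20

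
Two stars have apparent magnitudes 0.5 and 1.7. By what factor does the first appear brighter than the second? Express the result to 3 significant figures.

Δm = 0.5 − (1.7) = -1.2
Flux ratio = 10^(−0.4 Δm) = 10^(−0.4 × -1.2) = 10^0.480 = 3.020

3.02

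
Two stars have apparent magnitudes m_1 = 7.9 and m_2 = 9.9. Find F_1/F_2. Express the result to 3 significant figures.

F_1/F_2 ≈ 6.31

Magnitude difference = -2.0
Flux ratio = 10^(−0.4 Δm) = 10^(−0.4 × -2.0) = 10^0.800 = 6.310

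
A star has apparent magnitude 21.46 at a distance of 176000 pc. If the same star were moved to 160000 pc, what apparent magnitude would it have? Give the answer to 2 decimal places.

Flux ∝ 1/d², so Δm = 5 log₁₀(d₂/d₁) = 5 log₁₀(160000/176000) = -0.207
m₂ = m₁ + Δm = 21.46 + (-0.207) = 21.253

m ≈ 21.25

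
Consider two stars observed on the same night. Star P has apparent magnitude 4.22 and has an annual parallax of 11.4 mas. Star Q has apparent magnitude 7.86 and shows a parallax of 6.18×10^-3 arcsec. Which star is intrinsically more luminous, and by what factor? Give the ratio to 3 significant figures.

Star P is more luminous, by a factor of 8.40.

Star P: p = 11.4 mas = 0.0114″ → d = 1/p = 87.72 pc
Star P: M = m − 5 log₁₀ d + 5 = 4.22 − 5·1.9431 + 5 = -0.495
Star Q: d = 1/p = 1/6.18×10^-3″ = 161.8 pc
Star Q: M = m − 5 log₁₀ d + 5 = 7.86 − 5·2.2090 + 5 = 1.815
ΔM = M_P − M_Q = -0.495 − (1.815) = -2.310; smaller M is more luminous → Star P.
L ratio = 10^(0.4 |ΔM|) = 10^0.924 = 8.398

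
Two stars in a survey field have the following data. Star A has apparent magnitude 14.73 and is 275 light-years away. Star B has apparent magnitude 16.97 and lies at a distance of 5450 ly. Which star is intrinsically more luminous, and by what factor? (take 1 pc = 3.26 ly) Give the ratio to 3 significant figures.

Star A: d = 275 ly / 3.26 = 84.36 pc
Star A: M = m − 5 log₁₀ d + 5 = 14.73 − 5·1.9261 + 5 = 10.099
Star B: d = 5450 ly / 3.26 = 1672 pc
Star B: M = m − 5 log₁₀ d + 5 = 16.97 − 5·3.2232 + 5 = 5.854
ΔM = M_A − M_B = 10.099 − (5.854) = 4.245; smaller M is more luminous → Star B.
L ratio = 10^(0.4 |ΔM|) = 10^1.698 = 49.90

Star B is more luminous, by a factor of 49.9.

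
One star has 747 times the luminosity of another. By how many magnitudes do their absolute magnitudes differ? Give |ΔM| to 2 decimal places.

|ΔM| ≈ 7.18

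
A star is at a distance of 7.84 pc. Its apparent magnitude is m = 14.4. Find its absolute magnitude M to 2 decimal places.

5 log₁₀(d/10 pc) = 5 log₁₀(7.840) − 5 = -0.528
M = m − 5 log₁₀(d/10) = 14.4 + 0.528 = 14.928

M ≈ 14.93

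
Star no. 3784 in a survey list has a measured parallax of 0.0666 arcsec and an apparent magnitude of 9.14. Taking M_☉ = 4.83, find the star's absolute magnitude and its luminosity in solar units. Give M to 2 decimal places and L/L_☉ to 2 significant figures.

d = 1/p = 1/0.0666″ = 15.02 pc
M = m − 5 log₁₀ d + 5 = 9.14 − 5·1.1765 + 5 = 8.257
M − M_☉ = 8.257 − 4.83 = 3.427
L/L_☉ = 10^(−0.4 × 3.427) = 0.04256

M ≈ 8.26; L/L_☉ ≈ 0.043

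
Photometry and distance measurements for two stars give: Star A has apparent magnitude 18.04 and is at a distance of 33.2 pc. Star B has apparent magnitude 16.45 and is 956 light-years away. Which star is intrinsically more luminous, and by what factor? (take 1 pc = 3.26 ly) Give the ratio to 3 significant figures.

Star B is more luminous, by a factor of 337.

Star A: M = m − 5 log₁₀ d + 5 = 18.04 − 5·1.5211 + 5 = 15.434
Star B: d = 956 ly / 3.26 = 293.3 pc
Star B: M = m − 5 log₁₀ d + 5 = 16.45 − 5·2.4672 + 5 = 9.114
ΔM = M_A − M_B = 15.434 − (9.114) = 6.321; smaller M is more luminous → Star B.
L ratio = 10^(0.4 |ΔM|) = 10^2.528 = 337.4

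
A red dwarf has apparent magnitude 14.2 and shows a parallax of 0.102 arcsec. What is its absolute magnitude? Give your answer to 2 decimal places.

d = 1/p = 1/0.102″ = 9.804 pc
5 log₁₀(d/10 pc) = 5 log₁₀(9.804) − 5 = -0.043
M = m − 5 log₁₀(d/10) = 14.2 + 0.043 = 14.243

M ≈ 14.24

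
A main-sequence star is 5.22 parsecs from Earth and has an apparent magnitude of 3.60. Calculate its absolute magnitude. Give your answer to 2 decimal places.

M ≈ 5.01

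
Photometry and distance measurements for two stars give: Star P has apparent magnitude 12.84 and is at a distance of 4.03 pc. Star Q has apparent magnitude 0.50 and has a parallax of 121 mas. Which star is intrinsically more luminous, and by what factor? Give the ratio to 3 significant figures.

Star Q is more luminous, by a factor of 363000.

Star P: M = m − 5 log₁₀ d + 5 = 12.84 − 5·0.6053 + 5 = 14.813
Star Q: p = 121 mas = 0.121″ → d = 1/p = 8.264 pc
Star Q: M = m − 5 log₁₀ d + 5 = 0.50 − 5·0.9172 + 5 = 0.914
ΔM = M_P − M_Q = 14.813 − (0.914) = 13.900; smaller M is more luminous → Star Q.
L ratio = 10^(0.4 |ΔM|) = 10^5.560 = 362900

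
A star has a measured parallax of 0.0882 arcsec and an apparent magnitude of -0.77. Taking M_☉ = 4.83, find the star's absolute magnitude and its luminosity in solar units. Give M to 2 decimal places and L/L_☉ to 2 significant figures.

M ≈ -1.04; L/L_☉ ≈ 220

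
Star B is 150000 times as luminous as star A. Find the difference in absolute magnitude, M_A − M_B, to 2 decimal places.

Pogson: ΔM = −2.5 log₁₀(ratio) = −2.5 log₁₀(150000) = −2.5 × 5.1761 = -12.940
Star B is brighter so has the smaller magnitude: M_A − M_B is positive.

M_A − M_B ≈ 12.94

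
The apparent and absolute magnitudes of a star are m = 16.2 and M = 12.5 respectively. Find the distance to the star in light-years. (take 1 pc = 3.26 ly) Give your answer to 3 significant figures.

Distance modulus: m − M = 16.2 − (12.5) = 3.700
m − M = 5 log₁₀ d − 5
log₁₀ d = (m − M)/5 + 1 = 1.7400
d = 10^1.7400 = 54.95 pc
= 179.2 ly

d ≈ 179 ly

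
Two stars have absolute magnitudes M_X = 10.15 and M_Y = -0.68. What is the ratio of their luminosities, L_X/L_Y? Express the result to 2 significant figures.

ΔM = M_X − M_Y = 10.83
L_X/L_Y = 10^(−0.4 ΔM) = 10^-4.332 = 4.656×10^-5

L_X/L_Y ≈ 4.7×10^-5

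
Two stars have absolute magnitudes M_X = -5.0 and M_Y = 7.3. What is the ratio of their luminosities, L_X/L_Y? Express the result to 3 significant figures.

L_X/L_Y ≈ 83200

ΔM = M_X − M_Y = -12.3
L_X/L_Y = 10^(−0.4 ΔM) = 10^4.920 = 83180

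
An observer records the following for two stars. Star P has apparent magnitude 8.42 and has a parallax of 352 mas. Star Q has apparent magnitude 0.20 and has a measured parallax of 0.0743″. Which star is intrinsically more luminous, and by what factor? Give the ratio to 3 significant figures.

Star P: p = 352 mas = 0.352″ → d = 1/p = 2.841 pc
Star P: M = m − 5 log₁₀ d + 5 = 8.42 − 5·0.4535 + 5 = 11.153
Star Q: d = 1/p = 1/0.0743″ = 13.46 pc
Star Q: M = m − 5 log₁₀ d + 5 = 0.20 − 5·1.1290 + 5 = -0.445
ΔM = M_P − M_Q = 11.153 − (-0.445) = 11.598; smaller M is more luminous → Star Q.
L ratio = 10^(0.4 |ΔM|) = 10^4.639 = 43560

Star Q is more luminous, by a factor of 43600.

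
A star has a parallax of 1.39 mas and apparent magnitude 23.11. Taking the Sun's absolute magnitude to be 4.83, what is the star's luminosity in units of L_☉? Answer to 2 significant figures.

L/L_☉ ≈ 2.5×10^-4

d = 1/p = 1000/1.39 mas = 719.4 pc
M = m − 5 log₁₀ d + 5 = 23.11 − 5·2.8570 + 5 = 13.825
M − M_☉ = 13.825 − 4.83 = 8.995
L/L_☉ = 10^(−0.4 × 8.995) = 2.523×10^-4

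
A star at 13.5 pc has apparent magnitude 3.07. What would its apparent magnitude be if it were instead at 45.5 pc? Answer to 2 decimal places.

m ≈ 5.71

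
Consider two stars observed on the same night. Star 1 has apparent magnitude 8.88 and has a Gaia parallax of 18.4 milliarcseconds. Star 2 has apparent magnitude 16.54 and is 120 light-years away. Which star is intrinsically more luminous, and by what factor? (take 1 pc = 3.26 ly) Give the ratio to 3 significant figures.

Star 1 is more luminous, by a factor of 2530.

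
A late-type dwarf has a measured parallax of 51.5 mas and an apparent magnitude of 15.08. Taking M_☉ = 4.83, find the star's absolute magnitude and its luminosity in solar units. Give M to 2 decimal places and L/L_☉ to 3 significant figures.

M ≈ 13.64; L/L_☉ ≈ 2.99×10^-4

d = 1/p = 1000/51.5 mas = 19.42 pc
M = m − 5 log₁₀ d + 5 = 15.08 − 5·1.2882 + 5 = 13.639
M − M_☉ = 13.639 − 4.83 = 8.809
L/L_☉ = 10^(−0.4 × 8.809) = 2.995×10^-4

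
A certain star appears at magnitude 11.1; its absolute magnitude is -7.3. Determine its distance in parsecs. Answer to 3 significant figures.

d ≈ 47900 pc

μ = m − M = 18.400
m − M = 5 log₁₀ d − 5
log₁₀ d = (m − M)/5 + 1 = 4.6800
d = 10^4.6800 = 47860 pc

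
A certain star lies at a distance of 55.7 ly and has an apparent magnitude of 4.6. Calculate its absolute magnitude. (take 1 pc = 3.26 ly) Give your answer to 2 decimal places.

M ≈ 3.44

d = 55.7 ly / 3.26 = 17.09 pc
5 log₁₀(d/10 pc) = 5 log₁₀(17.09) − 5 = 1.163
M = m − 5 log₁₀(d/10) = 4.6 − 1.163 = 3.437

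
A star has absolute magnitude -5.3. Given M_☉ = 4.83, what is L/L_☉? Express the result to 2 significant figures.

M − M_☉ = -5.3 − 4.83 = -10.130
L/L_☉ = 10^(−0.4 (M − M_☉)) = 10^4.052 = 11270

L/L_☉ ≈ 11000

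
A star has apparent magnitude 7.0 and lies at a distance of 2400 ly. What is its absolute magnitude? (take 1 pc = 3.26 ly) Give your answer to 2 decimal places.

M ≈ -2.33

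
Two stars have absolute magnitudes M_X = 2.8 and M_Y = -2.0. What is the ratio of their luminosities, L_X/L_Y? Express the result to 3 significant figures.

L_X/L_Y ≈ 0.0120

ΔM = M_X − M_Y = 4.8
L_X/L_Y = 10^(−0.4 ΔM) = 10^-1.920 = 0.01202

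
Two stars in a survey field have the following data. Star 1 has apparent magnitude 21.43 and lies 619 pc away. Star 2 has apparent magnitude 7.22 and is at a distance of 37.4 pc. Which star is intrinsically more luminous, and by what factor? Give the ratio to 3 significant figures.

Star 2 is more luminous, by a factor of 1760.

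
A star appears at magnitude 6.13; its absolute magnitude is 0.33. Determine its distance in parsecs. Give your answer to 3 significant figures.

d ≈ 145 pc

μ = m − M = 5.800
m − M = 5 log₁₀ d − 5
log₁₀ d = (m − M)/5 + 1 = 2.1600
d = 10^2.1600 = 144.5 pc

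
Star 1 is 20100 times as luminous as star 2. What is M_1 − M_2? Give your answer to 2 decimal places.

M_1 − M_2 ≈ -10.76

Pogson: ΔM = −2.5 log₁₀(ratio) = −2.5 log₁₀(20100) = −2.5 × 4.3032 = -10.758
Star 1 is brighter, so it has the smaller magnitude: the difference is negative.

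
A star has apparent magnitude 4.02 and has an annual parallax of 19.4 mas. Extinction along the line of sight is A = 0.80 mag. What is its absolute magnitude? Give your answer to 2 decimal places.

M ≈ -0.34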